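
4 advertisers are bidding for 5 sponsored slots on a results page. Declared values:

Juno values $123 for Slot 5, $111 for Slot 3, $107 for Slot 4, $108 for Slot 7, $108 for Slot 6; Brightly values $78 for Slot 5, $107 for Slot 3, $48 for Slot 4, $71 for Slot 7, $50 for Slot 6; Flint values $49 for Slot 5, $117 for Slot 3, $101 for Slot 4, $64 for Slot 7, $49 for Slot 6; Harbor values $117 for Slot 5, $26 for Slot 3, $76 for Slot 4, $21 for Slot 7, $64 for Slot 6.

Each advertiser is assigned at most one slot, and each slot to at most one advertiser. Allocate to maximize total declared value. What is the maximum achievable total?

Maximum total: $433

Optimal: Juno→Slot 7 ($108), Brightly→Slot 3 ($107), Flint→Slot 4 ($101), Harbor→Slot 5 ($117) — total 108+107+101+117 = $433.
Row-greedy (each advertiser in turn takes its best remaining slot) gives $395, worse by 38.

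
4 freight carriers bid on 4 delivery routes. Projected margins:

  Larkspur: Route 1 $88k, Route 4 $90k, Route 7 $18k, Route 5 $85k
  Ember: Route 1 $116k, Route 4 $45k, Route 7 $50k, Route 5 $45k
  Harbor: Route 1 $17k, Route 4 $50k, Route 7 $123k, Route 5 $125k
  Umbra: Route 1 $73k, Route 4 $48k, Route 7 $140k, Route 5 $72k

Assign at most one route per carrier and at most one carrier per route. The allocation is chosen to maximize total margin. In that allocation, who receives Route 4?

Optimal: Larkspur→Route 4 ($90k), Ember→Route 1 ($116k), Harbor→Route 5 ($125k), Umbra→Route 7 ($140k) — total 90+116+125+140 = $471k.
Next-best assignment: Larkspur→Route 4, Ember→Route 1, Harbor→Route 7, Umbra→Route 5 = $401k.
Checked against all permutations: $471k is optimal.

Larkspur receives Route 4.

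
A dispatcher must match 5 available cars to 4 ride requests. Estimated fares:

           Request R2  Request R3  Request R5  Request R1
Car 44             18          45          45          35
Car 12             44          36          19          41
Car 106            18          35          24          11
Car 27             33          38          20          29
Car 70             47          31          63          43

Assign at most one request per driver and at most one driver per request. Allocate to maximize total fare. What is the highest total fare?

Optimal: Car 27→Request R2 ($33), Car 44→Request R3 ($45), Car 70→Request R5 ($63), Car 12→Request R1 ($41) — total 33+45+63+41 = $182.
Row-greedy (each driver in turn takes its best remaining request) gives $142, worse by 40.
Next-best assignment: Car 12→Request R2, Car 44→Request R3, Car 70→Request R5, Car 27→Request R1 = $181.
Checked against all permutations: $182 is optimal.

Max total: $182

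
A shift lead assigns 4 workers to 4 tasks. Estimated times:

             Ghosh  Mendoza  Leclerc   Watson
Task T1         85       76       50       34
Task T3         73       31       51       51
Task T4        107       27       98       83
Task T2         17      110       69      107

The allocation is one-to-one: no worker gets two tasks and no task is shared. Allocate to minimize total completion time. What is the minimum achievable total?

Min total: 129 min

Optimal: Ghosh→Task T2 (17 min), Mendoza→Task T4 (27 min), Leclerc→Task T3 (51 min), Watson→Task T1 (34 min) — total 17+27+51+34 = 129 min.
Column-greedy (each task in turn goes to its cheapest remaining worker) gives 180 min, worse by 51.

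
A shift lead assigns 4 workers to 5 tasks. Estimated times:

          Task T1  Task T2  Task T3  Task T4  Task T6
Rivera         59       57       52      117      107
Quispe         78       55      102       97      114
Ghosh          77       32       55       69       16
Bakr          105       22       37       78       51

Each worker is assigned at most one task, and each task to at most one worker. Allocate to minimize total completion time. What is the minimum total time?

Min total: 167 min

Optimal: Rivera→Task T1 (59 min), Quispe→Task T2 (55 min), Ghosh→Task T6 (16 min), Bakr→Task T3 (37 min) — total 59+55+16+37 = 167 min.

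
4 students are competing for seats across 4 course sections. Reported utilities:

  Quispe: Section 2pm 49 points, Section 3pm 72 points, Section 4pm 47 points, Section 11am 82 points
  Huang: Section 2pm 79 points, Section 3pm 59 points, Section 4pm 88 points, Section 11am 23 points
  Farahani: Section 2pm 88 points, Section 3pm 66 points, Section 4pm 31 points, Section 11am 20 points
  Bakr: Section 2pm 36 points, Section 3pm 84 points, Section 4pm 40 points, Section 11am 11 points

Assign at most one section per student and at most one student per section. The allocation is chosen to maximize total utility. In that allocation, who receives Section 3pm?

This is a one-to-one assignment (maximum-weight bipartite matching).
Optimal: Quispe→Section 11am (82 points), Huang→Section 4pm (88 points), Farahani→Section 2pm (88 points), Bakr→Section 3pm (84 points) — total 82+88+88+84 = 342 points.
Next-best assignment: Quispe→Section 11am, Huang→Section 2pm, Farahani→Section 4pm, Bakr→Section 3pm = 276 points.

Bakr receives Section 3pm.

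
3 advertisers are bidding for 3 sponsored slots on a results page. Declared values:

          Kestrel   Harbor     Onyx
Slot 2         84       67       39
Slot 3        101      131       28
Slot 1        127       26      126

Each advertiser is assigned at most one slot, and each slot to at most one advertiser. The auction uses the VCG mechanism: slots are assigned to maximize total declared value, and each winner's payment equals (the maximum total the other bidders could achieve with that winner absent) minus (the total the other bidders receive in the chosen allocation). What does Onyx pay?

Efficient allocation: Kestrel→Slot 2 ($84), Harbor→Slot 3 ($131), Onyx→Slot 1 ($126); total welfare W = $341.
Onyx receives Slot 1 at value $126, so the others get W − 126 = $215.
Without Onyx: best allocation of the remaining 2 bidders over all 3 slots is Kestrel→Slot 1 ($127), Harbor→Slot 3 ($131), total $258.
VCG payment = (others' best without Onyx) − (others' welfare with Onyx) = 258 − 215 = $43.

Onyx pays $43.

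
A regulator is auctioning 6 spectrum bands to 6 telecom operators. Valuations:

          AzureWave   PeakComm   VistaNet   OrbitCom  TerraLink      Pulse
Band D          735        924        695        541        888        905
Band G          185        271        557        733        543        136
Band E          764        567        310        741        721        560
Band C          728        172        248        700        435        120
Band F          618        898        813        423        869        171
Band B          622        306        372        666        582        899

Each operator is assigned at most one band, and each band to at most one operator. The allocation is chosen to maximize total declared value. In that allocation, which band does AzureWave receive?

AzureWave receives Band C.

Treat this as an assignment problem: match each operator to one band.
Optimal: AzureWave→Band C ($728M), PeakComm→Band D ($924M), VistaNet→Band F ($813M), OrbitCom→Band G ($733M), TerraLink→Band E ($721M), Pulse→Band B ($899M) — total 728+924+813+733+721+899 = $4818M.
Max-entry greedy (repeatedly take the single best remaining cell) gives $4437M, worse by 381.
Next-best assignment: AzureWave→Band C, PeakComm→Band D, VistaNet→Band G, OrbitCom→Band E, TerraLink→Band F, Pulse→Band B = $4718M.
Every other assignment is strictly worse.
AzureWave's own top band is Band E ($764M), but forcing AzureWave→Band E and reassigning the rest optimally gives only $4713M — worse by 105.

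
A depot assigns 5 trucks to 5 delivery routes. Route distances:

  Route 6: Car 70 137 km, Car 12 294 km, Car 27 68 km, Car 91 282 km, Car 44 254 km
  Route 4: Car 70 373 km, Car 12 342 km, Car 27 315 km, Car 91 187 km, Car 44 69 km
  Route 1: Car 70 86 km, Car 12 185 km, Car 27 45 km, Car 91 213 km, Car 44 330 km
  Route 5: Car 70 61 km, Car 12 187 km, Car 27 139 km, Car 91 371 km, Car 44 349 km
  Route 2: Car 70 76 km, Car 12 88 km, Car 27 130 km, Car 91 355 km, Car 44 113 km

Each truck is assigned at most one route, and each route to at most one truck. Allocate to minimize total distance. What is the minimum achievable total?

Min total: 499 km

Optimal: Car 70→Route 5 (61 km), Car 12→Route 2 (88 km), Car 27→Route 6 (68 km), Car 91→Route 1 (213 km), Car 44→Route 4 (69 km) — total 61+88+68+213+69 = 499 km.
Every other assignment is strictly worse.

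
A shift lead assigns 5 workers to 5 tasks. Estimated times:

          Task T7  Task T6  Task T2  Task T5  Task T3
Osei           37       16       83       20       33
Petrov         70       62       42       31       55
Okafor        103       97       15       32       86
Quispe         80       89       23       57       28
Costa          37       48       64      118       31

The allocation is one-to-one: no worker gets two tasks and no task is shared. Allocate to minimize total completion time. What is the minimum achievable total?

Optimal: Osei→Task T6 (16 min), Petrov→Task T5 (31 min), Okafor→Task T2 (15 min), Quispe→Task T3 (28 min), Costa→Task T7 (37 min) — total 16+31+15+28+37 = 127 min.

Minimum total: 127 min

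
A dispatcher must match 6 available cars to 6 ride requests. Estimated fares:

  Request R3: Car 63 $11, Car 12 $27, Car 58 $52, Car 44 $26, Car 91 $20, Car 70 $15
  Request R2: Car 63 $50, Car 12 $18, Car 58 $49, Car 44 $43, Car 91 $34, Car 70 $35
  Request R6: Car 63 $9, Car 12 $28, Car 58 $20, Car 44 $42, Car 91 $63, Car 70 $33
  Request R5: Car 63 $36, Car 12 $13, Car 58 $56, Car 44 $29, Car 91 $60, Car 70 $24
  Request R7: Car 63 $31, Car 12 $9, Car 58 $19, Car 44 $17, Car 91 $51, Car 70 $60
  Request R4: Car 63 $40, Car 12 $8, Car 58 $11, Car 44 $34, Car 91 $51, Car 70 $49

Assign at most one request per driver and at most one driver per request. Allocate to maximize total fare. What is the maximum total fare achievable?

Maximum total: $290

This is a one-to-one assignment (maximum-weight bipartite matching).
Optimal: Car 63→Request R2 ($50), Car 12→Request R3 ($27), Car 58→Request R5 ($56), Car 44→Request R4 ($34), Car 91→Request R6 ($63), Car 70→Request R7 ($60) — total 50+27+56+34+63+60 = $290.
Next-best assignment: Car 63→Request R4, Car 12→Request R3, Car 58→Request R5, Car 44→Request R2, Car 91→Request R6, Car 70→Request R7 = $289.
Every other assignment is strictly worse.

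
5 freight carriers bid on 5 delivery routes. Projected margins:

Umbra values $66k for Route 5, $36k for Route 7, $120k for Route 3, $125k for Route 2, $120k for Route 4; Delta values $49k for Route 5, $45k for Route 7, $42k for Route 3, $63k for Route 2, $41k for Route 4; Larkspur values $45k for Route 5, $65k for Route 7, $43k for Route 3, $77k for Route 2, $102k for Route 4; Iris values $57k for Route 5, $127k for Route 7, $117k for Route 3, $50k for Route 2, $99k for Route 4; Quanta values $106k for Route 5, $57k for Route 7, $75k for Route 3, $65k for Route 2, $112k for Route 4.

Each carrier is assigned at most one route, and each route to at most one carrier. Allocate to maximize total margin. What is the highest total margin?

Max total: $518k

Optimal: Umbra→Route 3 ($120k), Delta→Route 2 ($63k), Larkspur→Route 4 ($102k), Iris→Route 7 ($127k), Quanta→Route 5 ($106k) — total 120+63+102+127+106 = $518k.
Column-greedy (each route in turn goes to its best remaining carrier) gives $471k, worse by 47.
Swapping Iris↔Umbra (Iris→Route 3 $117k, Umbra→Route 7 $36k) loses 94.
Every other assignment is strictly worse.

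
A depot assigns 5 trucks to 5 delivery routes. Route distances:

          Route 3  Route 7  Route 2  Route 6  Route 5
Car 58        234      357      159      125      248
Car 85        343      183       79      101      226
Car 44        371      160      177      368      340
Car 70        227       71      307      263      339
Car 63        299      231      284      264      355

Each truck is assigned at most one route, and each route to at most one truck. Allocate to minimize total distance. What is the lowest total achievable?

Optimal: Car 58→Route 5 (248 km), Car 85→Route 6 (101 km), Car 44→Route 2 (177 km), Car 70→Route 7 (71 km), Car 63→Route 3 (299 km) — total 248+101+177+71+299 = 896 km.
Row-greedy (each truck in turn takes its cheapest remaining route) gives 946 km, worse by 50.
Next-best assignment: Car 58→Route 6, Car 85→Route 5, Car 44→Route 2, Car 70→Route 7, Car 63→Route 3 = 898 km.
Checked against all permutations: 896 km is optimal.

Min total: 896 km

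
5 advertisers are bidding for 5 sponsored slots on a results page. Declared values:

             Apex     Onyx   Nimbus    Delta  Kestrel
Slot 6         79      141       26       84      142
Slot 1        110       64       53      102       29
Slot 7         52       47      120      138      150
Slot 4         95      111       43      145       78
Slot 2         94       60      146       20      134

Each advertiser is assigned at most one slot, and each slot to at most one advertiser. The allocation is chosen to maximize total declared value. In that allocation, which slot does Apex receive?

Apex receives Slot 1.

Optimal: Apex→Slot 1 ($110), Onyx→Slot 6 ($141), Nimbus→Slot 2 ($146), Delta→Slot 4 ($145), Kestrel→Slot 7 ($150) — total 110+141+146+145+150 = $692.
Column-greedy (each slot in turn goes to its best remaining advertiser) gives $647, worse by 45.
Next-best assignment: Apex→Slot 1, Onyx→Slot 6, Nimbus→Slot 7, Delta→Slot 4, Kestrel→Slot 2 = $650.
No other one-to-one assignment exceeds $692.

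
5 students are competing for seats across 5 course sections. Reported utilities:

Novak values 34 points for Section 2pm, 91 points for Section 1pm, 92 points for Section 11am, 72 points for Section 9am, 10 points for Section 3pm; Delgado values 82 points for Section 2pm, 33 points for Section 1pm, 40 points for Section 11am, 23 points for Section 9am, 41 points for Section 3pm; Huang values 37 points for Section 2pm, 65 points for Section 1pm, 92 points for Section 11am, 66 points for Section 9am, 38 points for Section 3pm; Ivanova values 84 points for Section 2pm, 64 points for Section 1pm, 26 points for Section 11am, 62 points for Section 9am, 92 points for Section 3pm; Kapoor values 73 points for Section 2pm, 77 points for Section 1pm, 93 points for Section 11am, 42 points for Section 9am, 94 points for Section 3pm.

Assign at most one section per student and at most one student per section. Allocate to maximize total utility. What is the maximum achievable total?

Maximum total: 424 points

Treat this as an assignment problem: match each student to one section.
Optimal: Novak→Section 1pm (91 points), Delgado→Section 2pm (82 points), Huang→Section 9am (66 points), Ivanova→Section 3pm (92 points), Kapoor→Section 11am (93 points) — total 91+82+66+92+93 = 424 points.
Column-greedy (each section in turn goes to its best remaining student) gives 375 points, worse by 49.
Next-best assignment: Novak→Section 1pm, Delgado→Section 2pm, Huang→Section 11am, Ivanova→Section 9am, Kapoor→Section 3pm = 421 points.
Swapping Novak↔Ivanova (Novak→Section 3pm 10 points, Ivanova→Section 1pm 64 points) loses 109.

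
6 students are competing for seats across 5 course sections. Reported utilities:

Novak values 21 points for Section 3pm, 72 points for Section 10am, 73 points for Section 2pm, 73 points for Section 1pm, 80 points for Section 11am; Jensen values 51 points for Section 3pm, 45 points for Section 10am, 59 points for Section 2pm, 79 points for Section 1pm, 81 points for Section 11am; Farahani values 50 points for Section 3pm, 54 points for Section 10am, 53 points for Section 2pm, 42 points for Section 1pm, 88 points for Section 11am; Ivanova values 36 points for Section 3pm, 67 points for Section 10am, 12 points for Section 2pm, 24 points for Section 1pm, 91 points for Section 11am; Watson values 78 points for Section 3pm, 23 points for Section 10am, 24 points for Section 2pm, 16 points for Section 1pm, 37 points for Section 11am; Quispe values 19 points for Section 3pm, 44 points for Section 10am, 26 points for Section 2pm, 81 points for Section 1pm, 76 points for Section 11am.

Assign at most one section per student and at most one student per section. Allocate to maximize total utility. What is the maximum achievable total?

Max total: 387 points

Treat this as an assignment problem: match each student to one section.
Optimal: Watson→Section 3pm (78 points), Ivanova→Section 10am (67 points), Novak→Section 2pm (73 points), Quispe→Section 1pm (81 points), Farahani→Section 11am (88 points) — total 78+67+73+81+88 = 387 points.
Max-entry greedy (repeatedly take the single best remaining cell) gives 377 points, worse by 10.
Swapping Novak↔Watson (Novak→Section 3pm 21 points, Watson→Section 2pm 24 points) loses 106.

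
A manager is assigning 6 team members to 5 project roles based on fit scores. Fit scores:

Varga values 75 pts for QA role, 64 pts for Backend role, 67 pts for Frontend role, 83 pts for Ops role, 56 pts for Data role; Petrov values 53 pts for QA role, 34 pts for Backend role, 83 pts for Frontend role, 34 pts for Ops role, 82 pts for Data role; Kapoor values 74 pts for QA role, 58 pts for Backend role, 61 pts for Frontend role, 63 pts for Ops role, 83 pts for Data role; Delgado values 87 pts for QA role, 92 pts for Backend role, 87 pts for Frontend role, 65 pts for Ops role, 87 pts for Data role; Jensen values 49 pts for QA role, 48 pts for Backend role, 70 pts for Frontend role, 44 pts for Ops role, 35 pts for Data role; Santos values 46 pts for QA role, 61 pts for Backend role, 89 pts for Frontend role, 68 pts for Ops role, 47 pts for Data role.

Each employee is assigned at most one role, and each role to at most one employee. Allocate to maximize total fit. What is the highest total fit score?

Max total: 420 pts

Optimal: Kapoor→QA role (74 pts), Delgado→Backend role (92 pts), Santos→Frontend role (89 pts), Varga→Ops role (83 pts), Petrov→Data role (82 pts) — total 74+92+89+83+82 = 420 pts.
Max-entry greedy (repeatedly take the single best remaining cell) gives 400 pts, worse by 20.
Swapping Varga↔Santos (Varga→Frontend role 67 pts, Santos→Ops role 68 pts) loses 37.
No other one-to-one assignment exceeds 420 pts.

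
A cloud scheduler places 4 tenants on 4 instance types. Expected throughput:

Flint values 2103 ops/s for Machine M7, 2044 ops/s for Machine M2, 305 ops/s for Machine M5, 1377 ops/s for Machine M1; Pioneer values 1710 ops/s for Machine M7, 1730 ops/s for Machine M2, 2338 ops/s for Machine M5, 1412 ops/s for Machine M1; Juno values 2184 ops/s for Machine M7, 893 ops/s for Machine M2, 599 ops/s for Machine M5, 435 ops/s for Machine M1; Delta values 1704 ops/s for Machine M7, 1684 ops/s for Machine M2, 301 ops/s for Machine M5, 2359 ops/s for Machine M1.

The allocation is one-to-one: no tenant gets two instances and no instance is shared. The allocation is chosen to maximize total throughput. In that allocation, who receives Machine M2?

Flint receives Machine M2.

This is the linear assignment problem.
Optimal: Flint→Machine M2 (2044 ops/s), Pioneer→Machine M5 (2338 ops/s), Juno→Machine M7 (2184 ops/s), Delta→Machine M1 (2359 ops/s) — total 2044+2338+2184+2359 = 8925 ops/s.
Row-greedy (each tenant in turn takes its best remaining instance) gives 7693 ops/s, worse by 1232.
Next-best assignment: Flint→Machine M7, Pioneer→Machine M5, Juno→Machine M2, Delta→Machine M1 = 7693 ops/s.
Flint's own top instance is Machine M7 (2103 ops/s), but forcing Flint→Machine M7 and reassigning the rest optimally gives only 7693 ops/s — worse by 1232.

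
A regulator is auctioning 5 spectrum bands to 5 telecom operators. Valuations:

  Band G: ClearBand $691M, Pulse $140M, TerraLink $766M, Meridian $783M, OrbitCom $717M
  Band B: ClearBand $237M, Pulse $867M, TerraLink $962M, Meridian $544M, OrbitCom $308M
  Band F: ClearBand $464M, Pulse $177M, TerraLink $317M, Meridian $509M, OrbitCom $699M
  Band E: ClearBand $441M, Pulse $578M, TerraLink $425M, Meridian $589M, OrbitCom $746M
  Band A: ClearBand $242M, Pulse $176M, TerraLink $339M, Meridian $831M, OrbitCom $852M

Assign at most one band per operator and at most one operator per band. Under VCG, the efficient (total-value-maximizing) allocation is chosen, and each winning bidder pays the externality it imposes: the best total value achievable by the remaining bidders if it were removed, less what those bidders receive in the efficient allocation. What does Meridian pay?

Meridian pays $153M.

Efficient allocation: ClearBand→Band G ($691M), Pulse→Band E ($578M), TerraLink→Band B ($962M), Meridian→Band A ($831M), OrbitCom→Band F ($699M); total welfare W = $3761M.
Meridian receives Band A at value $831M, so the others get W − 831 = $2930M.
Without Meridian: best allocation of the remaining 4 bidders over all 5 bands is ClearBand→Band G ($691M), Pulse→Band E ($578M), TerraLink→Band B ($962M), OrbitCom→Band A ($852M), total $3083M.
VCG payment = (others' best without Meridian) − (others' welfare with Meridian) = 3083 − 2930 = $153M.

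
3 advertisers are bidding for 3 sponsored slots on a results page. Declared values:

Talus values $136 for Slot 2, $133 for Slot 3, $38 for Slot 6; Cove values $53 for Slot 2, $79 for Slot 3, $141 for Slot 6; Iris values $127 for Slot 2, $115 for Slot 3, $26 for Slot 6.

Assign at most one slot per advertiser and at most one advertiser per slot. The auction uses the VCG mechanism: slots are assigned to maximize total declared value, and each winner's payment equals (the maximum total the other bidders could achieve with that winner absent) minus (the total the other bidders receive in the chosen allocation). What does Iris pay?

Iris pays $3.

Efficient allocation: Talus→Slot 3 ($133), Cove→Slot 6 ($141), Iris→Slot 2 ($127); total welfare W = $401.
Iris receives Slot 2 at value $127, so the others get W − 127 = $274.
Without Iris: best allocation of the remaining 2 bidders over all 3 slots is Talus→Slot 2 ($136), Cove→Slot 6 ($141), total $277.
VCG payment = (others' best without Iris) − (others' welfare with Iris) = 277 − 274 = $3.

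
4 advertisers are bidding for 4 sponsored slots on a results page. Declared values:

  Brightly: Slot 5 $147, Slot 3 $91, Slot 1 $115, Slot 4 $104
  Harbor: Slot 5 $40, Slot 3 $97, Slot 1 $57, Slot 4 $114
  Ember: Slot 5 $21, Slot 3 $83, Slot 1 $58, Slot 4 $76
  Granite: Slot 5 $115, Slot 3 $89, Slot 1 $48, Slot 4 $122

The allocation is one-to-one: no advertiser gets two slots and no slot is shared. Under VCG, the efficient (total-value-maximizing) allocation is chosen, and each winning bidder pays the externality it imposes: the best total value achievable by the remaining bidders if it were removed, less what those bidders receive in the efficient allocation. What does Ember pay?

Efficient allocation: Brightly→Slot 1 ($115), Harbor→Slot 4 ($114), Ember→Slot 3 ($83), Granite→Slot 5 ($115); total welfare W = $427.
Ember receives Slot 3 at value $83, so the others get W − 83 = $344.
Without Ember: best allocation of the remaining 3 bidders over all 4 slots is Brightly→Slot 5 ($147), Harbor→Slot 3 ($97), Granite→Slot 4 ($122), total $366.
VCG payment = (others' best without Ember) − (others' welfare with Ember) = 366 − 344 = $22.

Ember pays $22.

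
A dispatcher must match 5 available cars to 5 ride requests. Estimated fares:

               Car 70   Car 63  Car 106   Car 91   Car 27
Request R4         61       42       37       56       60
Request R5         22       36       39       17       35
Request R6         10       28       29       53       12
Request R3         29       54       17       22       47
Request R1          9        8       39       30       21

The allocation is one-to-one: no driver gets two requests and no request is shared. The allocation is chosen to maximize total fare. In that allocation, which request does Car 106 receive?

Car 106 receives Request R1.

This is the linear assignment problem.
Optimal: Car 70→Request R4 ($61), Car 63→Request R3 ($54), Car 106→Request R1 ($39), Car 91→Request R6 ($53), Car 27→Request R5 ($35) — total 61+54+39+53+35 = $242.
Row-greedy (each driver in turn takes its best remaining request) gives $228, worse by 14.
Next-best assignment: Car 70→Request R4, Car 63→Request R5, Car 106→Request R1, Car 91→Request R6, Car 27→Request R3 = $236.
Every other assignment is strictly worse.
Car 106's own top request is Request R5 ($39), but forcing Car 106→Request R5 and reassigning the rest optimally gives only $228 — worse by 14.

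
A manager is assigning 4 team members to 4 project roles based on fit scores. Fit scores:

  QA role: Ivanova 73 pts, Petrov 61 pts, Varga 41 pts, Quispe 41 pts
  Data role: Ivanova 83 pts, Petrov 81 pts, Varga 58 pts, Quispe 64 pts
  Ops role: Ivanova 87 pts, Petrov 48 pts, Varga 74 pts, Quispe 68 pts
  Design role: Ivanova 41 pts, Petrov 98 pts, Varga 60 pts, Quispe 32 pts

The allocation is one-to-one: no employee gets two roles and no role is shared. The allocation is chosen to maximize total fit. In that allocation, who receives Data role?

Quispe receives Data role.

Optimal: Ivanova→QA role (73 pts), Petrov→Design role (98 pts), Varga→Ops role (74 pts), Quispe→Data role (64 pts) — total 73+98+74+64 = 309 pts.
Row-greedy (each employee in turn takes its best remaining role) gives 284 pts, worse by 25.
Next-best assignment: Ivanova→QA role, Petrov→Design role, Varga→Data role, Quispe→Ops role = 297 pts.
Swapping Ivanova↔Varga (Ivanova→Ops role 87 pts, Varga→QA role 41 pts) loses 19.
Quispe's own top role is Ops role (68 pts), but forcing Quispe→Ops role and reassigning the rest optimally gives only 297 pts — worse by 12.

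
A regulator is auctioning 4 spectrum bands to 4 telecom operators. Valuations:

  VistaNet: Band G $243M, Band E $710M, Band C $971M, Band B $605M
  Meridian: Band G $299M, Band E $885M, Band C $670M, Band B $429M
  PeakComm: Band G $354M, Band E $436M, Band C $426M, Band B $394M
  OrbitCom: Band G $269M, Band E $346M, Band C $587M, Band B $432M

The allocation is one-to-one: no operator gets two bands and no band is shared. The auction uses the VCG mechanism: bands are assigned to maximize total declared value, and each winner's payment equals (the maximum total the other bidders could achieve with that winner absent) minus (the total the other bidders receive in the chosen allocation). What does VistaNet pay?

VistaNet pays $195M.

Efficient allocation: VistaNet→Band C ($971M), Meridian→Band E ($885M), PeakComm→Band G ($354M), OrbitCom→Band B ($432M); total welfare W = $2642M.
VistaNet receives Band C at value $971M, so the others get W − 971 = $1671M.
Without VistaNet: best allocation of the remaining 3 bidders over all 4 bands is Meridian→Band E ($885M), PeakComm→Band B ($394M), OrbitCom→Band C ($587M), total $1866M.
VCG payment = (others' best without VistaNet) − (others' welfare with VistaNet) = 1866 − 1671 = $195M.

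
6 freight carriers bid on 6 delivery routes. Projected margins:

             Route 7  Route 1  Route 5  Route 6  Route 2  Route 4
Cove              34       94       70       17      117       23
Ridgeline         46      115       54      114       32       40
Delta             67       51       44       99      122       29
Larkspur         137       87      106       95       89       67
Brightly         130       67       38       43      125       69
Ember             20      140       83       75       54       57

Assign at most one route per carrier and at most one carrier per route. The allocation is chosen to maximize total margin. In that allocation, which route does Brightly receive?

Optimal: Cove→Route 5 ($70k), Ridgeline→Route 6 ($114k), Delta→Route 2 ($122k), Larkspur→Route 7 ($137k), Brightly→Route 4 ($69k), Ember→Route 1 ($140k) — total 70+114+122+137+69+140 = $652k.
Swapping Delta↔Ember (Delta→Route 1 $51k, Ember→Route 2 $54k) loses 157.
Brightly's own top route is Route 7 ($130k), but forcing Brightly→Route 7 and reassigning the rest optimally gives only $643k — worse by 9.

Brightly receives Route 4.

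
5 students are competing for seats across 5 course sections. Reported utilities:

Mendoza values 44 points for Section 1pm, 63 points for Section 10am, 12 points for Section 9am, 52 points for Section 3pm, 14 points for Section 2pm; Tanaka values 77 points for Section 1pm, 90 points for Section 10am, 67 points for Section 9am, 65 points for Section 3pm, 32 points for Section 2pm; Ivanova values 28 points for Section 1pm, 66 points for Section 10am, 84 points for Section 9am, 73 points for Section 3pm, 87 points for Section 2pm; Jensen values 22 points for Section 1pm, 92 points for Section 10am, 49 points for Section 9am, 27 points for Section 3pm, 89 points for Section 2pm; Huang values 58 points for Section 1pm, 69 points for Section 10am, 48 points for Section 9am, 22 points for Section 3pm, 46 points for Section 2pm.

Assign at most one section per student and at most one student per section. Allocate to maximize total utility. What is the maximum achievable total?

Max total: 373 points

This is the linear assignment problem.
Optimal: Mendoza→Section 3pm (52 points), Tanaka→Section 10am (90 points), Ivanova→Section 9am (84 points), Jensen→Section 2pm (89 points), Huang→Section 1pm (58 points) — total 52+90+84+89+58 = 373 points.
Max-entry greedy (repeatedly take the single best remaining cell) gives 356 points, worse by 17.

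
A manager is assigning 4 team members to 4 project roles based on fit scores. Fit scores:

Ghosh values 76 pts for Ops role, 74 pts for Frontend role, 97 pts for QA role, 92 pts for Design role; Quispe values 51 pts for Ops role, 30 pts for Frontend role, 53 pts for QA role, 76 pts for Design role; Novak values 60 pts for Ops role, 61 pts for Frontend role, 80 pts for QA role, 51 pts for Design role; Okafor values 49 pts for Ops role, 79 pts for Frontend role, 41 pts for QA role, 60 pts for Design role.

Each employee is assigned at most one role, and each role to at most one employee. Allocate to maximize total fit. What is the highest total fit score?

Optimal: Ghosh→QA role (97 pts), Quispe→Design role (76 pts), Novak→Ops role (60 pts), Okafor→Frontend role (79 pts) — total 97+76+60+79 = 312 pts.
Row-greedy (each employee in turn takes its best remaining role) gives 283 pts, worse by 29.
Every other assignment is strictly worse.

Max total: 312 pts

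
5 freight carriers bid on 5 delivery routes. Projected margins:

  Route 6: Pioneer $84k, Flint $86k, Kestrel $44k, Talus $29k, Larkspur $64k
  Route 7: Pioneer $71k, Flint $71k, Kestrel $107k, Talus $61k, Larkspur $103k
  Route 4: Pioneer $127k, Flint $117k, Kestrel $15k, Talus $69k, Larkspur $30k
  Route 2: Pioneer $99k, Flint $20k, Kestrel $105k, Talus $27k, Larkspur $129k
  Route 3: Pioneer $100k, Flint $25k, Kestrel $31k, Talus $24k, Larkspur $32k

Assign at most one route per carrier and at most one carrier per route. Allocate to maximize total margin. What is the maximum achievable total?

Optimal: Pioneer→Route 3 ($100k), Flint→Route 6 ($86k), Kestrel→Route 7 ($107k), Talus→Route 4 ($69k), Larkspur→Route 2 ($129k) — total 100+86+107+69+129 = $491k.
Column-greedy (each route in turn goes to its best remaining carrier) gives $473k, worse by 18.
Swapping Flint↔Talus (Flint→Route 4 $117k, Talus→Route 6 $29k) loses 9.
Every other assignment is strictly worse.

Max total: $491k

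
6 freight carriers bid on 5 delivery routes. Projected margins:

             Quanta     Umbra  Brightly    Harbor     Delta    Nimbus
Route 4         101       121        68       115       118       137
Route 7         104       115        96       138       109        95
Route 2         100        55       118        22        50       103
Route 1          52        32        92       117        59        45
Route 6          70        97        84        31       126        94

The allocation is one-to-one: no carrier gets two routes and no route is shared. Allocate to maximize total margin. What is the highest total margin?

Max total: $613k

Optimal: Nimbus→Route 4 ($137k), Umbra→Route 7 ($115k), Brightly→Route 2 ($118k), Harbor→Route 1 ($117k), Delta→Route 6 ($126k) — total 137+115+118+117+126 = $613k.
Column-greedy (each route in turn goes to its best remaining carrier) gives $549k, worse by 64.
Next-best assignment: Nimbus→Route 4, Quanta→Route 7, Brightly→Route 2, Harbor→Route 1, Delta→Route 6 = $602k.
Every other assignment is strictly worse.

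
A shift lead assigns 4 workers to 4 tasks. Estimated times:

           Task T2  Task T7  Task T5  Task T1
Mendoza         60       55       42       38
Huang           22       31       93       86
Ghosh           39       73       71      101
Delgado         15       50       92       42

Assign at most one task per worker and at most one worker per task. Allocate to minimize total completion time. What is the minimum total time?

Minimum total: 154 min

Optimal: Mendoza→Task T5 (42 min), Huang→Task T7 (31 min), Ghosh→Task T2 (39 min), Delgado→Task T1 (42 min) — total 42+31+39+42 = 154 min.
Min-entry greedy (repeatedly take the single cheapest remaining cell) gives 155 min, worse by 1.
Swapping Mendoza↔Huang (Mendoza→Task T7 55 min, Huang→Task T5 93 min) adds 75.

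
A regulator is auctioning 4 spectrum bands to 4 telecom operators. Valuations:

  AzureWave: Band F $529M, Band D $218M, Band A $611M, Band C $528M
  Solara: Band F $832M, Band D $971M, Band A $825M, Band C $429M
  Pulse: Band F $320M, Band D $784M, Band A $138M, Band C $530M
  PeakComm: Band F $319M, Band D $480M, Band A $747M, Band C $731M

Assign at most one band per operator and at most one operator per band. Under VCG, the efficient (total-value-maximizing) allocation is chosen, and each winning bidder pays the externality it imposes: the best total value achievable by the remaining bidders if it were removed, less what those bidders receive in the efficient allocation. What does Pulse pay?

Pulse pays $139M.

Efficient allocation: AzureWave→Band A ($611M), Solara→Band F ($832M), Pulse→Band D ($784M), PeakComm→Band C ($731M); total welfare W = $2958M.
Pulse receives Band D at value $784M, so the others get W − 784 = $2174M.
Without Pulse: best allocation of the remaining 3 bidders over all 4 bands is AzureWave→Band A ($611M), Solara→Band D ($971M), PeakComm→Band C ($731M), total $2313M.
VCG payment = (others' best without Pulse) − (others' welfare with Pulse) = 2313 − 2174 = $139M.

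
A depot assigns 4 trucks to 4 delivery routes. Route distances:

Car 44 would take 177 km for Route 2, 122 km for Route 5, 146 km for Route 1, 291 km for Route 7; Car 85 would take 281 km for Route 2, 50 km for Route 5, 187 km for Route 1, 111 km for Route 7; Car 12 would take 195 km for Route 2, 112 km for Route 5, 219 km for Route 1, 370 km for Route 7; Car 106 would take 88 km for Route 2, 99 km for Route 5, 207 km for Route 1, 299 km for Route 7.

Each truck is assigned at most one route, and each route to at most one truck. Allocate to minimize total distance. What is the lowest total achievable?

This is a one-to-one assignment (minimum-cost bipartite matching).
Optimal: Car 44→Route 1 (146 km), Car 85→Route 7 (111 km), Car 12→Route 5 (112 km), Car 106→Route 2 (88 km) — total 146+111+112+88 = 457 km.
Min-entry greedy (repeatedly take the single cheapest remaining cell) gives 654 km, worse by 197.
No other one-to-one assignment undercuts 457 km.

Minimum total: 457 km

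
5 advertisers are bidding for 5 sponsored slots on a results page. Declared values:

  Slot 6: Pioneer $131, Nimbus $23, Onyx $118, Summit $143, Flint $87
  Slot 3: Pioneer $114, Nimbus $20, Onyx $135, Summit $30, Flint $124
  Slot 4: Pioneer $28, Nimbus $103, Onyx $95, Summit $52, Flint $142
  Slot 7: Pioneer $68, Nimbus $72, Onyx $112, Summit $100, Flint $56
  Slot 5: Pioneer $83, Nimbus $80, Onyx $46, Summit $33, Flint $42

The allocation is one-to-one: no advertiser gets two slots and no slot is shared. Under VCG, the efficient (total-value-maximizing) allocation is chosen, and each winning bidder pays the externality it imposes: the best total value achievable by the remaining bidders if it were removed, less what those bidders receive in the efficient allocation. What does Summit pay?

Summit pays $40.

Efficient allocation: Pioneer→Slot 3 ($114), Nimbus→Slot 5 ($80), Onyx→Slot 7 ($112), Summit→Slot 6 ($143), Flint→Slot 4 ($142); total welfare W = $591.
Summit receives Slot 6 at value $143, so the others get W − 143 = $448.
Without Summit: best allocation of the remaining 4 bidders over all 5 slots is Pioneer→Slot 6 ($131), Nimbus→Slot 5 ($80), Onyx→Slot 3 ($135), Flint→Slot 4 ($142), total $488.
VCG payment = (others' best without Summit) − (others' welfare with Summit) = 488 − 448 = $40.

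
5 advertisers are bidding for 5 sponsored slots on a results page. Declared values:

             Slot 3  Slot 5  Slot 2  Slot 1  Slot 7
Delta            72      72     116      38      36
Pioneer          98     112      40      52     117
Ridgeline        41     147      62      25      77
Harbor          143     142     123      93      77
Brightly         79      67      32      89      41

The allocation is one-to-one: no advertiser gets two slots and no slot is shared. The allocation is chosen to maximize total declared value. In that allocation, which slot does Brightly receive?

Optimal: Delta→Slot 2 ($116), Pioneer→Slot 7 ($117), Ridgeline→Slot 5 ($147), Harbor→Slot 3 ($143), Brightly→Slot 1 ($89) — total 116+117+147+143+89 = $612.
Next-best assignment: Delta→Slot 2, Pioneer→Slot 7, Ridgeline→Slot 5, Harbor→Slot 1, Brightly→Slot 3 = $552.

Brightly receives Slot 1.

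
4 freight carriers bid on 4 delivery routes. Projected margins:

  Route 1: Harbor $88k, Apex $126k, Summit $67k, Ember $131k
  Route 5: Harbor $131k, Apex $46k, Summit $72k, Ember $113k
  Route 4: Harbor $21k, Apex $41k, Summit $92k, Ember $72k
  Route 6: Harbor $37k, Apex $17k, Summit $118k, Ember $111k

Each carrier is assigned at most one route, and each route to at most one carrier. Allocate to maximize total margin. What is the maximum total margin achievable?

Treat this as an assignment problem: match each carrier to one route.
Optimal: Harbor→Route 5 ($131k), Apex→Route 1 ($126k), Summit→Route 4 ($92k), Ember→Route 6 ($111k) — total 131+126+92+111 = $460k.
Row-greedy (each carrier in turn takes its best remaining route) gives $447k, worse by 13.
Swapping Summit↔Ember (Summit→Route 6 $118k, Ember→Route 4 $72k) loses 13.

Max total: $460k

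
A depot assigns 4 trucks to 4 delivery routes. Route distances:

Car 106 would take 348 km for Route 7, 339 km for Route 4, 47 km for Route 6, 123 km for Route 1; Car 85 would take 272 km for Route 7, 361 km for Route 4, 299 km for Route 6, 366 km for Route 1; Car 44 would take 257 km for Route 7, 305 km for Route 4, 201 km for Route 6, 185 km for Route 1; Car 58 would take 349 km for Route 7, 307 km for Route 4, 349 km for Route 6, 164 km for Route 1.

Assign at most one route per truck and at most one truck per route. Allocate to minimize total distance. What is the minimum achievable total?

Min total: 788 km

Optimal: Car 106→Route 6 (47 km), Car 85→Route 7 (272 km), Car 44→Route 4 (305 km), Car 58→Route 1 (164 km) — total 47+272+305+164 = 788 km.
Min-entry greedy (repeatedly take the single cheapest remaining cell) gives 829 km, worse by 41.
Next-best assignment: Car 106→Route 6, Car 85→Route 7, Car 44→Route 1, Car 58→Route 4 = 811 km.
Swapping Car 44↔Car 85 (Car 44→Route 7 257 km, Car 85→Route 4 361 km) adds 41.
Checked against all permutations: 788 km is optimal.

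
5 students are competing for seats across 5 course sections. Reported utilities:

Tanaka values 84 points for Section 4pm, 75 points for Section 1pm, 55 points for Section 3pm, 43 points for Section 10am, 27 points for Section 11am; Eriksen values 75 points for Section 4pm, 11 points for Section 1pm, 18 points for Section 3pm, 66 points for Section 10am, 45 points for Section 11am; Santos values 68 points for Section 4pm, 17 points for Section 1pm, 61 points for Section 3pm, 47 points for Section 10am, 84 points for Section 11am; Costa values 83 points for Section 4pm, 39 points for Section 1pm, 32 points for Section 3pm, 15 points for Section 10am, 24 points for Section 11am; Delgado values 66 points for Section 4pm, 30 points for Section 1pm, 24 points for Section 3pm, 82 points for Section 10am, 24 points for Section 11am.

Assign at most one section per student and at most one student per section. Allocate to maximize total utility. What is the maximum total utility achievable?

Maximum total: 348 points

This is the linear assignment problem.
Optimal: Tanaka→Section 1pm (75 points), Eriksen→Section 4pm (75 points), Santos→Section 11am (84 points), Costa→Section 3pm (32 points), Delgado→Section 10am (82 points) — total 75+75+84+32+82 = 348 points.
Row-greedy (each student in turn takes its best remaining section) gives 297 points, worse by 51.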